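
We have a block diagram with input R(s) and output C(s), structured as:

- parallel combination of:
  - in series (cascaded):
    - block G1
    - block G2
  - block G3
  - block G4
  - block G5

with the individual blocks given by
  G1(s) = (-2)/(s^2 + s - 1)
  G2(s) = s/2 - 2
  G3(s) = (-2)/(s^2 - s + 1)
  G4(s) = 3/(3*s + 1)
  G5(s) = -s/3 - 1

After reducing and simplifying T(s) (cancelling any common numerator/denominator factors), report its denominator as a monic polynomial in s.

The answer is s^5 + s^4/3 - s^3 + 5*s^2/3 - s/3 - 1/3.

Reasoning:
Step 1: series reduction of G1, G2; result (4 - s)/(s^2 + s - 1)
Step 2: combine (G1*G2), G3, G4, G5 in parallel; result (-3*s^6 - 10*s^5 + 28*s^3 - 77*s^2 + 55*s + 12)/(9*s^5 + 3*s^4 - 9*s^3 + 15*s^2 - 3*s - 3)
The result of step 2 is T(s) in lowest terms. Its denominator has leading coefficient 9; dividing the denominator through by 9 makes it monic.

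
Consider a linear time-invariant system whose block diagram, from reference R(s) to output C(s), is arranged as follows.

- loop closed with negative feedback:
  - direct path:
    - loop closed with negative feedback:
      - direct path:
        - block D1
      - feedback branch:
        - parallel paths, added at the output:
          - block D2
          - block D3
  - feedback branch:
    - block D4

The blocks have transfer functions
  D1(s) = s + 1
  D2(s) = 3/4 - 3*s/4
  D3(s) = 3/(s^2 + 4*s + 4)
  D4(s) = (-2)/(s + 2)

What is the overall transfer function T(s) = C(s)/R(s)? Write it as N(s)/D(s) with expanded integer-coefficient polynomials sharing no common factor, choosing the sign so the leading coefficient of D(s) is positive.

Answer: (-4*s^3 - 20*s^2 - 32*s - 16)/(3*s^4 + 12*s^3 + 13*s^2 - 16*s - 24)

Working:
(1) parallel reduction of D2, D3, giving (-3*s^3 - 9*s^2 + 24)/(4*s^2 + 16*s + 16)
(2) reduce the feedback loop with forward D1 and return (D2+D3), giving (-4*s^3 - 20*s^2 - 32*s - 16)/(3*s^4 + 12*s^3 + 5*s^2 - 40*s - 40)
(3) collapse the loop ([D1/(1+D1*(D2+D3))] forward, D4 return): this yields T(s), and no further normalization is needed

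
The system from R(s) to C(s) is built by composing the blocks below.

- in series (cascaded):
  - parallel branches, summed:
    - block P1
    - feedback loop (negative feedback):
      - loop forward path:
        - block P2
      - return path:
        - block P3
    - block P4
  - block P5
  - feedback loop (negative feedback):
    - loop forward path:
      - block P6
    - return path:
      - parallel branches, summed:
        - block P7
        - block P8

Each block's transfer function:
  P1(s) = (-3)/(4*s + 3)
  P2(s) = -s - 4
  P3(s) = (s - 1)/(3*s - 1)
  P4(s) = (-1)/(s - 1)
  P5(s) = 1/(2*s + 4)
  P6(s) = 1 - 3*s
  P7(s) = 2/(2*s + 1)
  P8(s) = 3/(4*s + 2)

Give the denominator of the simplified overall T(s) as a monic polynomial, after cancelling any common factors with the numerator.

[1] collapse the loop (P2 forward, P3 return), giving (3*s^2 + 11*s - 4)/(s^2 - 3)
[2] reduce the parallel group P1, [P2/(1+P2*P3)], P4, giving (12*s^4 + 34*s^3 - 36*s^2 - 8*s + 12)/(4*s^4 - s^3 - 15*s^2 + 3*s + 9)
[3] add P7, P8 (parallel), giving 7/(4*s + 2)
[4] feedback reduction of P6, (P7+P8), giving (12*s^2 + 2*s - 2)/(17*s - 9)
[5] series reduction of (P1+[P2/(1+P2*P3)]+P4), P5, [P6/(1+P6*(P7+P8))], giving (72*s^6 + 216*s^5 - 194*s^4 - 118*s^3 + 100*s^2 + 20*s - 12)/(68*s^6 + 83*s^5 - 352*s^4 - 306*s^3 + 498*s^2 + 171*s - 162)
T(s) is the step-5 result (common factors already cancelled). Leading coefficient of the denominator: 68. Divide through by 68 for the monic polynomial.

Answer: s^6 + 83*s^5/68 - 88*s^4/17 - 9*s^3/2 + 249*s^2/34 + 171*s/68 - 81/34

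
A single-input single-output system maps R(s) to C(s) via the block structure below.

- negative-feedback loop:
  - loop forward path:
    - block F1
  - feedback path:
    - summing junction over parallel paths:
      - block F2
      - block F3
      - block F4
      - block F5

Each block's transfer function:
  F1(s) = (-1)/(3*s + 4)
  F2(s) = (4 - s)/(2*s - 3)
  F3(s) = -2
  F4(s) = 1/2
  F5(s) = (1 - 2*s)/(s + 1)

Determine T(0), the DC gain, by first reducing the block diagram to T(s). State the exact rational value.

(1) combine F2, F3, F4, F5 in parallel, giving (-16*s^2 + 25*s + 11)/(4*s^2 - 2*s - 6)
(2) apply the feedback formula to F1, (F2+F3+F4+F5), giving (-4*s^2 + 2*s + 6)/(12*s^3 + 26*s^2 - 51*s - 35)
Step 2 gives the overall T(s). Then T(0) = 6/(-35) = -6/35.

Final answer: -6/35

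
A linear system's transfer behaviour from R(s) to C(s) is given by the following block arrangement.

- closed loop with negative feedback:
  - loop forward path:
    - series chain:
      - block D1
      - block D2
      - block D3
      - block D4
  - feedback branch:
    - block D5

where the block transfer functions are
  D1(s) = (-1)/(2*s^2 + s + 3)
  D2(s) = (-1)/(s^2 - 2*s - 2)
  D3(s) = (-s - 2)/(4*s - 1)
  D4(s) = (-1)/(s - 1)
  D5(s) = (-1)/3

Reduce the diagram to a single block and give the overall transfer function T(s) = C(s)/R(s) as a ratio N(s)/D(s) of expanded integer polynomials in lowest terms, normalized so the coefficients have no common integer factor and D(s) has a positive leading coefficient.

[1] series reduction of D1, D2, D3, D4, giving (s + 2)/(8*s^6 - 22*s^5 + 5*s^4 - 20*s^3 + 13*s^2 + 22*s - 6)
[2] close the feedback loop around (D1*D2*D3*D4), D5: this yields T(s), and no further normalization is needed

Therefore the answer is (3*s + 6)/(24*s^6 - 66*s^5 + 15*s^4 - 60*s^3 + 39*s^2 + 65*s - 20).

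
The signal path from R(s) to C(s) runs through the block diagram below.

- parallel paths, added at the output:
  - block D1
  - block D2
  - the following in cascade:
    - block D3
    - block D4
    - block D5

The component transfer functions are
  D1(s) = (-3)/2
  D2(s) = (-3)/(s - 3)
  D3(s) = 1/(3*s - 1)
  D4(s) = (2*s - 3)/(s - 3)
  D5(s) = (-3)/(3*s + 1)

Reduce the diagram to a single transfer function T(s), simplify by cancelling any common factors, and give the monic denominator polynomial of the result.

[1] combine D3, D4, D5 in series gives (9 - 6*s)/(9*s^3 - 27*s^2 - s + 3)
[2] combine D1, D2, (D3*D4*D5) in parallel gives (-27*s^3 + 27*s^2 - 9*s + 15)/(18*s^3 - 54*s^2 - 2*s + 6)
That last expression is T(s), already simplified. Scaling its denominator by 1/18 (the reciprocal of the leading coefficient) yields the monic denominator.

Hence the answer: s^3 - 3*s^2 - s/9 + 1/3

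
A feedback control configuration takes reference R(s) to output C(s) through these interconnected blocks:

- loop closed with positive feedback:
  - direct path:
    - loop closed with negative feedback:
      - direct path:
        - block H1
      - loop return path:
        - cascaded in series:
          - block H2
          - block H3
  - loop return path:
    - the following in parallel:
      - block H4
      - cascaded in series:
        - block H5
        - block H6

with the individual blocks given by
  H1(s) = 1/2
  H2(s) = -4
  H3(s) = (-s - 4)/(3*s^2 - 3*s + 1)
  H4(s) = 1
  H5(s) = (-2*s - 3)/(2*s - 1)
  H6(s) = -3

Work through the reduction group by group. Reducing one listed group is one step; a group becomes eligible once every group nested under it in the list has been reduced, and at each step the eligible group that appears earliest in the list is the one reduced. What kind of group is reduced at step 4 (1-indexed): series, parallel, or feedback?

Step 1 - series reduction of H2, H3
Step 2 - apply the feedback formula to H1, (H2*H3)
Step 3 - multiply H5, H6 (series)
Step 4 - sum the parallel branches H4, (H5*H6)
Step 5 - feedback reduction of [H1/(1+H1*(H2*H3))], (H4+(H5*H6))
So the answer for step 4 is parallel.

Hence the answer: parallel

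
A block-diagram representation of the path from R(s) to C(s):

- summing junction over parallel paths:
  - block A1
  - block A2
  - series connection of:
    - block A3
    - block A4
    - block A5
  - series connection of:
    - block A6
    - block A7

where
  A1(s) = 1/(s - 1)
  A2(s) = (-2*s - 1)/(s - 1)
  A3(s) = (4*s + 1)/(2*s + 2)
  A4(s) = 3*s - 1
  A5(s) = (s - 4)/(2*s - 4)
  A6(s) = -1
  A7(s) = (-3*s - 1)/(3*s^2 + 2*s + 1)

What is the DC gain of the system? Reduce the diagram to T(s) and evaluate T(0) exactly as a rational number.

Answer: 1/2

Working:
(1) series reduction of A3, A4, A5 = (12*s^3 - 49*s^2 + 3*s + 4)/(4*s^2 - 4*s - 8)
(2) multiply A6, A7 (series) = (3*s + 1)/(3*s^2 + 2*s + 1)
(3) add A1, A2, (A3*A4*A5), (A6*A7) (parallel) = (36*s^6 - 183*s^5 + 66*s^4 + 82*s^3 + 62*s^2 + 29*s + 4)/(12*s^5 - 16*s^4 - 24*s^3 + 8*s^2 + 12*s + 8)
That last expression is T(s); at s = 0 only the constant terms survive, so T(0) = 4/8 = 1/2.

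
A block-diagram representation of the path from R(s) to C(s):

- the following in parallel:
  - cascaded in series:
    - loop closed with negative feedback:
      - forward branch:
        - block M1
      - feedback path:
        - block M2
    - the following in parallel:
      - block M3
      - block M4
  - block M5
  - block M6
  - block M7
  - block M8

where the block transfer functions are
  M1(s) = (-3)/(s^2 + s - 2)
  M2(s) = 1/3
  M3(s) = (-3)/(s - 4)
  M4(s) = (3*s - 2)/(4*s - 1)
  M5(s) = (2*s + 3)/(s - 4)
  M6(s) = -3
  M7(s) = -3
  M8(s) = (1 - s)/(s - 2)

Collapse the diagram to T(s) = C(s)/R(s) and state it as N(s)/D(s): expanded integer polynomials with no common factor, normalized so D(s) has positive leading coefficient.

Answer: (-20*s^5 + 145*s^4 - 56*s^3 - 613*s^2 + 685*s - 108)/(4*s^5 - 21*s^4 + s^3 + 105*s^2 - 122*s + 24)

Working:
Step 1: feedback reduction of M1, M2 = (-3)/(s^2 + s - 3)
Step 2: parallel reduction of M3, M4 = (3*s^2 - 26*s + 11)/(4*s^2 - 17*s + 4)
Step 3: multiply [M1/(1+M1*M2)], (M3+M4) (series) = (-9*s^2 + 78*s - 33)/(4*s^4 - 13*s^3 - 25*s^2 + 55*s - 12)
Step 4: reduce the parallel group ([M1/(1+M1*M2)]*(M3+M4)), M5, M6, M7, M8 - this is the overall T(s), already in the required normalized form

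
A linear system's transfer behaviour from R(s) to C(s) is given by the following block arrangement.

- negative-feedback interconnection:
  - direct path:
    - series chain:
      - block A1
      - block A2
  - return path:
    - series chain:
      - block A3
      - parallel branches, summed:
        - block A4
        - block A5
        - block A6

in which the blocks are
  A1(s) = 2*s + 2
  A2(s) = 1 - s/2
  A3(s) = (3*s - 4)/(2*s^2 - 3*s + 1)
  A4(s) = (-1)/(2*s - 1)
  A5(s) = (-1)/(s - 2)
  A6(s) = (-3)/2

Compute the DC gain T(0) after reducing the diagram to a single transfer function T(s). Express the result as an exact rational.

Step 1 - combine A1, A2 in series; result -s^2 + s + 2
Step 2 - parallel reduction of A4, A5, A6; result (-6*s^2 + 9*s)/(4*s^2 - 10*s + 4)
Step 3 - reduce the series chain A3, (A4+A5+A6); result (-18*s^3 + 51*s^2 - 36*s)/(8*s^4 - 32*s^3 + 42*s^2 - 22*s + 4)
Step 4 - apply the feedback formula to (A1*A2), (A3*(A4+A5+A6)); result (-8*s^5 + 24*s^4 - 10*s^3 - 20*s^2 + 18*s - 4)/(18*s^4 - 25*s^3 - 31*s^2 + 46*s - 2)
That last expression is T(s); at s = 0 only the constant terms survive, so T(0) = -4/(-2) = 2.

Therefore the answer is 2.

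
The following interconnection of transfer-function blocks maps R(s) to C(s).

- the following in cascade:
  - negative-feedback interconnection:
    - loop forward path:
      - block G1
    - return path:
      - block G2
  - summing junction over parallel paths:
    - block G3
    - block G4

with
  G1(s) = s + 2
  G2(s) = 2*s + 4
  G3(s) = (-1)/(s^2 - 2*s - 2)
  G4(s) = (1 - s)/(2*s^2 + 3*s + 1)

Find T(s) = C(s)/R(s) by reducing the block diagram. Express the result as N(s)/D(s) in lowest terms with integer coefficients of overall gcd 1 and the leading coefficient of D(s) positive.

Step 1 - reduce the feedback loop with forward G1 and return G2 -> (s + 2)/(2*s^2 + 8*s + 9)
Step 2 - combine G3, G4 in parallel -> (-s^3 + s^2 - 3*s - 3)/(2*s^4 - s^3 - 9*s^2 - 8*s - 2)
Step 3 - reduce the series chain [G1/(1+G1*G2)], (G3+G4): this yields T(s), and no further normalization is needed

Therefore the answer is (-s^4 - s^3 - s^2 - 9*s - 6)/(4*s^6 + 14*s^5 - 8*s^4 - 97*s^3 - 149*s^2 - 88*s - 18).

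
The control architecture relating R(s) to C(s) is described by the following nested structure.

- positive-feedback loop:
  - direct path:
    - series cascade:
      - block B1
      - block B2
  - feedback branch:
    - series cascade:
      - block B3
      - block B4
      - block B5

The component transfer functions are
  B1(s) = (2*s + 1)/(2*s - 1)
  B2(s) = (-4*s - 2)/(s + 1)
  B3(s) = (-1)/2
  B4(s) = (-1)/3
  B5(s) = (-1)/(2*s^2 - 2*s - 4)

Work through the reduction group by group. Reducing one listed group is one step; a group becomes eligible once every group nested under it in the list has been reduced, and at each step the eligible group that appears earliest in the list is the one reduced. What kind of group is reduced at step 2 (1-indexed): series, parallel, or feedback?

The answer is series.

Reasoning:
Step 1. reduce the series chain B1, B2
Step 2. combine B3, B4, B5 in series
Step 3. close the feedback loop around (B1*B2), (B3*B4*B5)
At step 2 the group reduced is series.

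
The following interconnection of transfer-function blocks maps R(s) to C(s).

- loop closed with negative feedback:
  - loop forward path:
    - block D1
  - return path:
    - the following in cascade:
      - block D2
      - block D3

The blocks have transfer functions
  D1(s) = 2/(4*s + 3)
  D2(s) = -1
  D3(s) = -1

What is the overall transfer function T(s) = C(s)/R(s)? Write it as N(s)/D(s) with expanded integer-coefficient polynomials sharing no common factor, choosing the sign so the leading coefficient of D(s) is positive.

Step 1. series reduction of D2, D3 -> 1
Step 2. close the feedback loop around D1, (D2*D3): this yields T(s), and no further normalization is needed

Therefore the answer is 2/(4*s + 5).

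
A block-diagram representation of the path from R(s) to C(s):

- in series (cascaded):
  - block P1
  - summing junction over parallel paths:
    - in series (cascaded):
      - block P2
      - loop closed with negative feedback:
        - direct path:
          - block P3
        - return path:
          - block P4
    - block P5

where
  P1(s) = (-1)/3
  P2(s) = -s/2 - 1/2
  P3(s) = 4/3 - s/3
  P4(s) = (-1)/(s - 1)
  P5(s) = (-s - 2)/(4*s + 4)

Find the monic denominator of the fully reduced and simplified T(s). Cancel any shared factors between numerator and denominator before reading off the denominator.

Answer: s^2 - 3*s/4 - 7/4

Working:
1. apply the feedback formula to P3, P4, giving (-s^2 + 5*s - 4)/(4*s - 7)
2. multiply P2, [P3/(1+P3*P4)] (series), giving (s^3 - 4*s^2 - s + 4)/(8*s - 14)
3. add (P2*[P3/(1+P3*P4)]), P5 (parallel), giving (2*s^4 - 6*s^3 - 14*s^2 + 5*s + 22)/(16*s^2 - 12*s - 28)
4. multiply P1, ((P2*[P3/(1+P3*P4)])+P5) (series), giving (-2*s^4 + 6*s^3 + 14*s^2 - 5*s - 22)/(48*s^2 - 36*s - 84)
Step 4 gives the fully reduced T(s), with no common factor left to cancel. The denominator's leading coefficient is 48, so divide each of its coefficients by 48 to get the monic form.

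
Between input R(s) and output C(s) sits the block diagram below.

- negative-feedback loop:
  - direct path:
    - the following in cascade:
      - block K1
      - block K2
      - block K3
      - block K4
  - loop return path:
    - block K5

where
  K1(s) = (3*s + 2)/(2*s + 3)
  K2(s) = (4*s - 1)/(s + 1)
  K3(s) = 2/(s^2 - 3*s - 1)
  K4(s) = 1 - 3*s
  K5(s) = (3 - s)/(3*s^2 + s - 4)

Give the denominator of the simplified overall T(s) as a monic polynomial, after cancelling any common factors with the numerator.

(1) reduce the series chain K1, K2, K3, K4: (-72*s^3 - 6*s^2 + 22*s - 4)/(2*s^4 - s^3 - 14*s^2 - 14*s - 3)
(2) feedback reduction of (K1*K2*K3*K4), K5: (-216*s^5 - 90*s^4 + 348*s^3 + 34*s^2 - 92*s + 16)/(6*s^6 - s^5 + 21*s^4 - 262*s^3 - 7*s^2 + 123*s)
Step 2 gives the fully reduced T(s), with no common factor left to cancel. The denominator's leading coefficient is 6, so divide each of its coefficients by 6 to get the monic form.

Answer: s^6 - s^5/6 + 7*s^4/2 - 131*s^3/3 - 7*s^2/6 + 41*s/2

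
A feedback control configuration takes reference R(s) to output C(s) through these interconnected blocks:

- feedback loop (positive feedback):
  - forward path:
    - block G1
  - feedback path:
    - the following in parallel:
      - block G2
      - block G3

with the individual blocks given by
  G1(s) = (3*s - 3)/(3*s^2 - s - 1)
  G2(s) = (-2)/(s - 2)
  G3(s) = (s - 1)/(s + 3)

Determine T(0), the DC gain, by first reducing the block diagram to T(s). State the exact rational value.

First reduce the diagram to T(s).

Step 1: reduce the parallel group G2, G3: (s^2 - 5*s - 4)/(s^2 + s - 6)
Step 2: close the feedback loop around G1, (G2+G3): (3*s^3 - 21*s + 18)/(3*s^4 - s^3 - 2*s^2 + 2*s - 6)
The step-2 result is T(s). Setting s = 0: T(0) = 18/(-6) = -3.

Answer: -3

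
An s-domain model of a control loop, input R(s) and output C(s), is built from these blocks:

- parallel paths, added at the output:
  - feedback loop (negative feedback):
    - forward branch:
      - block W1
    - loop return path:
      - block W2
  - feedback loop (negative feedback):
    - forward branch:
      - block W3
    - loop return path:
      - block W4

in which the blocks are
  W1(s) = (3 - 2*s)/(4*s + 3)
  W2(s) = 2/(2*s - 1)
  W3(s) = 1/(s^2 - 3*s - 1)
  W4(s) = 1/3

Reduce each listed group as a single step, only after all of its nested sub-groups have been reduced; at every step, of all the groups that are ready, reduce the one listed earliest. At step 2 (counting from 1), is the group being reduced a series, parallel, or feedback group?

1. reduce the feedback loop with forward W1 and return W2
2. reduce the feedback loop with forward W3 and return W4
3. combine [W1/(1+W1*W2)], [W3/(1+W3*W4)] in parallel
So the answer for step 2 is feedback.

Hence the answer: feedback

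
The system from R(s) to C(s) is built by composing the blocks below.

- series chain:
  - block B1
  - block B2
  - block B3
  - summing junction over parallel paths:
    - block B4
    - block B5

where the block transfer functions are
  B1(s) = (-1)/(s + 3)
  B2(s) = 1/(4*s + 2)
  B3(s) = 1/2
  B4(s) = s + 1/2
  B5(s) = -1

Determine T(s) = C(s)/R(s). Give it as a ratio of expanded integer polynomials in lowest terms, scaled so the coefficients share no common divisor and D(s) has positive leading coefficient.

Reducing step by step:

[1] combine B4, B5 in parallel, giving s - 1/2
[2] combine B1, B2, B3, (B4+B5) in series - this is the overall T(s), already in the required normalized form

Answer: (1 - 2*s)/(16*s^2 + 56*s + 24)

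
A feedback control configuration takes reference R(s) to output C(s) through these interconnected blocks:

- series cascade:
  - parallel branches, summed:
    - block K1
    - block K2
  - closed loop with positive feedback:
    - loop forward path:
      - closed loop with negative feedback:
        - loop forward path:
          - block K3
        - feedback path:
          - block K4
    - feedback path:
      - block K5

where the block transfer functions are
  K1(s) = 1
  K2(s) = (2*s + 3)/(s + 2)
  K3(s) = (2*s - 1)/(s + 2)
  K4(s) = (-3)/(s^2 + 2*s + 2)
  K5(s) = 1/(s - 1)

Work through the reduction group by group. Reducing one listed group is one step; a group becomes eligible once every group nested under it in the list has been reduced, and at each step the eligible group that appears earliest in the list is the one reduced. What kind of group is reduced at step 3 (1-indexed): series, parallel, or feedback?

(1) parallel reduction of K1, K2
(2) apply the feedback formula to K3, K4
(3) reduce the feedback loop with forward [K3/(1+K3*K4)] and return K5
(4) series reduction of (K1+K2), [[K3/(1+K3*K4)]/(1-[K3/(1+K3*K4)]*K5)]
Step 3: feedback.

Final answer: feedback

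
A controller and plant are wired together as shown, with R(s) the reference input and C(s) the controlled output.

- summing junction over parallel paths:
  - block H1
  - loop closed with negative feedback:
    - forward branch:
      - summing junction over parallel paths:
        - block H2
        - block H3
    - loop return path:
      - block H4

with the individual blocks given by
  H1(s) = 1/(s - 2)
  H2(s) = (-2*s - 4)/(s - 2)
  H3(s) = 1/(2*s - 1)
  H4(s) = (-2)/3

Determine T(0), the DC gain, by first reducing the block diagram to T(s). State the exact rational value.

Step 1 - parallel reduction of H2, H3 -> (-4*s^2 - 5*s + 2)/(2*s^2 - 5*s + 2)
Step 2 - close the feedback loop around (H2+H3), H4 -> (-12*s^2 - 15*s + 6)/(14*s^2 - 5*s + 2)
Step 3 - sum the parallel branches H1, [(H2+H3)/(1+(H2+H3)*H4)] -> (-12*s^3 + 23*s^2 + 31*s - 10)/(14*s^3 - 33*s^2 + 12*s - 4)
DC gain: substitute s = 0 into T(s) from step 3: T(0) = -10/(-4) = 5/2.

Therefore the answer is 5/2.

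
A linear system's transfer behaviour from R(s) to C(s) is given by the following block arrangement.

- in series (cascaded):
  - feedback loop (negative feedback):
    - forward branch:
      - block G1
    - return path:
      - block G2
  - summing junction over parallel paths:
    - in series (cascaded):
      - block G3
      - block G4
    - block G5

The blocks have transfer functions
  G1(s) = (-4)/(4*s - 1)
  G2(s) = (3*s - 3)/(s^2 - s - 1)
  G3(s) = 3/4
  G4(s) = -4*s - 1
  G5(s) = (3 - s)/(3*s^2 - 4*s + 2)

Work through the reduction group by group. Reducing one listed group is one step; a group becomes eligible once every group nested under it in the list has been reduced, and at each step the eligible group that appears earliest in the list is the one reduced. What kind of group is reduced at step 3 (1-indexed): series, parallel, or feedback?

Step 1. feedback reduction of G1, G2
Step 2. cascade G3, G4
Step 3. add (G3*G4), G5 (parallel)
Step 4. combine [G1/(1+G1*G2)], ((G3*G4)+G5) in series
Step 3: parallel.

Therefore the answer is parallel.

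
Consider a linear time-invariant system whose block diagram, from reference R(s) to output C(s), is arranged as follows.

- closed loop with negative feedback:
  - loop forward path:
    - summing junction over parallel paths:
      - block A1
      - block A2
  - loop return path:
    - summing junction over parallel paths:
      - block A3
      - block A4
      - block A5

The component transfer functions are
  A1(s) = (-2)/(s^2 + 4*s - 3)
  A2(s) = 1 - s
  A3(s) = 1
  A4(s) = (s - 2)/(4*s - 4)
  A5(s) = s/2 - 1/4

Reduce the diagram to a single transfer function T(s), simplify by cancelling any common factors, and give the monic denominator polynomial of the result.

1. reduce the parallel group A1, A2: (-s^3 - 3*s^2 + 7*s - 5)/(s^2 + 4*s - 3)
2. add A3, A4, A5 (parallel): (2*s^2 + 2*s - 5)/(4*s - 4)
3. apply the feedback formula to (A1+A2), (A3+A4+A5): (4*s^4 + 8*s^3 - 40*s^2 + 48*s - 20)/(2*s^5 + 8*s^4 - 17*s^3 - 31*s^2 + 73*s - 37)
No further cancellation is possible in the step-3 result, so that is T(s). Its denominator becomes monic after dividing by the leading coefficient 2.

Answer: s^5 + 4*s^4 - 17*s^3/2 - 31*s^2/2 + 73*s/2 - 37/2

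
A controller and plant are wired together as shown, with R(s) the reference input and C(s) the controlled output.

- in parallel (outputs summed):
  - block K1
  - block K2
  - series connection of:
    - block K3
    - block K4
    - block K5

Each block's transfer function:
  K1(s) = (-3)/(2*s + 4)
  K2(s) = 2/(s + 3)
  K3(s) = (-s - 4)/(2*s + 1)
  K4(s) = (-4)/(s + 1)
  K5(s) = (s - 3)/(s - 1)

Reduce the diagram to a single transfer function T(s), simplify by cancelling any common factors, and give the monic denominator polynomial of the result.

Reducing step by step:

Step 1. combine K3, K4, K5 in series; result (4*s^2 + 4*s - 48)/(2*s^3 + s^2 - 2*s - 1)
Step 2. parallel reduction of K1, K2, (K3*K4*K5); result (10*s^4 + 47*s^3 - 11*s^2 - 431*s - 575)/(4*s^5 + 22*s^4 + 30*s^3 - 10*s^2 - 34*s - 12)
T(s) is the step-2 result (common factors already cancelled). Leading coefficient of the denominator: 4. Divide through by 4 for the monic polynomial.

Answer: s^5 + 11*s^4/2 + 15*s^3/2 - 5*s^2/2 - 17*s/2 - 3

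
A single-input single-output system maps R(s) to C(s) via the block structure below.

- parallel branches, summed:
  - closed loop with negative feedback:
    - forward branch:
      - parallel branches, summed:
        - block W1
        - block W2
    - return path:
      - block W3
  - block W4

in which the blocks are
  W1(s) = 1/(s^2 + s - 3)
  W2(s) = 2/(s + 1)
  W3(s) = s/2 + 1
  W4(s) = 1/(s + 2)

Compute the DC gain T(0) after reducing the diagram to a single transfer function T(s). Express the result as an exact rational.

Step 1 - reduce the parallel group W1, W2 gives (2*s^2 + 3*s - 5)/(s^3 + 2*s^2 - 2*s - 3)
Step 2 - reduce the feedback loop with forward (W1+W2) and return W3 gives (4*s^2 + 6*s - 10)/(4*s^3 + 11*s^2 - 3*s - 16)
Step 3 - sum the parallel branches [(W1+W2)/(1+(W1+W2)*W3)], W4 gives (8*s^3 + 25*s^2 - s - 36)/(4*s^4 + 19*s^3 + 19*s^2 - 22*s - 32)
Evaluating the step-3 result (the overall T(s)) at s = 0 gives T(0) = -36/(-32) = 9/8.

Hence the answer: 9/8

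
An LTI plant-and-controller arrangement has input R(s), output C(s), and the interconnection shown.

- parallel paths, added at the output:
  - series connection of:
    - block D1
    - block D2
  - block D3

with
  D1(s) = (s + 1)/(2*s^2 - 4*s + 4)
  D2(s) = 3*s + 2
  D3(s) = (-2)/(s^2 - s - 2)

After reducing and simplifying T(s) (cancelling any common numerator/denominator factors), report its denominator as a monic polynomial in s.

The answer is s^4 - 3*s^3 + 2*s^2 + 2*s - 4.

Reasoning:
Step 1: series reduction of D1, D2 -> (3*s^2 + 5*s + 2)/(2*s^2 - 4*s + 4)
Step 2: reduce the parallel group (D1*D2), D3 -> (3*s^4 + 2*s^3 - 13*s^2 - 4*s - 12)/(2*s^4 - 6*s^3 + 4*s^2 + 4*s - 8)
The result of step 2 is T(s) in lowest terms. Its denominator has leading coefficient 2; dividing the denominator through by 2 makes it monic.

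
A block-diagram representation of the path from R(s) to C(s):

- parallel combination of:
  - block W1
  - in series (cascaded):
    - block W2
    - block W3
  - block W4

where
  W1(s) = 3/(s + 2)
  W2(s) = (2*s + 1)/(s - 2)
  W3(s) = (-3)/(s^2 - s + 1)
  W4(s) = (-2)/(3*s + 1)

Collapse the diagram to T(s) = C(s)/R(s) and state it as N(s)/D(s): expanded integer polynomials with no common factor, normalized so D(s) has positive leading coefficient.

Step 1. multiply W2, W3 (series) gives (-6*s - 3)/(s^3 - 3*s^2 + 3*s - 2)
Step 2. parallel reduction of W1, (W2*W3), W4; the result is T(s) itself (integer coefficients, no common factor, positive leading denominator coefficient)

Hence the answer: (7*s^4 - 40*s^3 - 27*s^2 - 50*s - 4)/(3*s^5 - 2*s^4 - 10*s^3 + 9*s^2 - 8*s - 4)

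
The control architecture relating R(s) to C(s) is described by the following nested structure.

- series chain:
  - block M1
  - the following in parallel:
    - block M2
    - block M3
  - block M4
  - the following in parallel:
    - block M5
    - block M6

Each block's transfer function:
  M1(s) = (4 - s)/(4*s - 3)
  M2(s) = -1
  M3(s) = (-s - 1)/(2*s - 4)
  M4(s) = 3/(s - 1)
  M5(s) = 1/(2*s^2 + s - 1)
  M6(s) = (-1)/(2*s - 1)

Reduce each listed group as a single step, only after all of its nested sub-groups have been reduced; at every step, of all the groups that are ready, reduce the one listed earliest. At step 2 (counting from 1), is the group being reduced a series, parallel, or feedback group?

Step 1. reduce the parallel group M2, M3
Step 2. reduce the parallel group M5, M6
Step 3. combine M1, (M2+M3), M4, (M5+M6) in series
The group at step 2 is a parallel group.

Final answer: parallel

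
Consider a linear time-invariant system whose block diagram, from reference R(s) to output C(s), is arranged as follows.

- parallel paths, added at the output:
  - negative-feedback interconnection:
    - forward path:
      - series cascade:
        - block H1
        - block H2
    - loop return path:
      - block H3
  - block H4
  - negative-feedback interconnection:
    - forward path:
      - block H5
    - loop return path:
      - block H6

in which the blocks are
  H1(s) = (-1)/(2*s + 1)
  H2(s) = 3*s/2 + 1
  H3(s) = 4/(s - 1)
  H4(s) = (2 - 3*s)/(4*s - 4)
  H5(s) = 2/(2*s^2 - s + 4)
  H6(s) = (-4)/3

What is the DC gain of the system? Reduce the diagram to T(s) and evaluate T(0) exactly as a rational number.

Step 1. series reduction of H1, H2, giving (-3*s - 2)/(4*s + 2)
Step 2. apply the feedback formula to (H1*H2), H3, giving (-3*s^2 + s + 2)/(4*s^2 - 14*s - 10)
Step 3. apply the feedback formula to H5, H6, giving 6/(6*s^2 - 3*s + 4)
Step 4. sum the parallel branches [(H1*H2)/(1+(H1*H2)*H3)], H4, [H5/(1+H5*H6)], giving (-72*s^5 + 234*s^4 - 81*s^3 - 177*s^2 + 102*s + 64)/(48*s^5 - 240*s^4 + 188*s^3 - 48*s^2 - 28*s + 80)
Evaluating the step-4 result (the overall T(s)) at s = 0 gives T(0) = 64/80 = 4/5.

Therefore the answer is 4/5.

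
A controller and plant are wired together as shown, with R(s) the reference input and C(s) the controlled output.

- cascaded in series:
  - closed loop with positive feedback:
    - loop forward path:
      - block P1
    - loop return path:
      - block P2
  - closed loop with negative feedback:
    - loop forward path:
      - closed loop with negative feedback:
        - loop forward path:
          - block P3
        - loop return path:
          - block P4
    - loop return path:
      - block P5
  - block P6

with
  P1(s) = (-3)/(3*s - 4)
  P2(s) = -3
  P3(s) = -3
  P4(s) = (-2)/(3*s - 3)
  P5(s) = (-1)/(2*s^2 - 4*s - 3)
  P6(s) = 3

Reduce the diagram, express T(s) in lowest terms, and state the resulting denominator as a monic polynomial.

First reduce the diagram to T(s).

Step 1. close the feedback loop around P1, P2 -> (-3)/(3*s - 13)
Step 2. apply the feedback formula to P3, P4 -> (3 - 3*s)/(s + 1)
Step 3. apply the feedback formula to [P3/(1+P3*P4)], P5 -> (-6*s^3 + 18*s^2 - 3*s - 9)/(2*s^3 - 2*s^2 - 4*s - 6)
Step 4. combine [P1/(1-P1*P2)], [[P3/(1+P3*P4)]/(1+[P3/(1+P3*P4)]*P5)], P6 in series -> (54*s^3 - 162*s^2 + 27*s + 81)/(6*s^4 - 32*s^3 + 14*s^2 + 34*s + 78)
That last expression is T(s), already simplified. Scaling its denominator by 1/6 (the reciprocal of the leading coefficient) yields the monic denominator.

Answer: s^4 - 16*s^3/3 + 7*s^2/3 + 17*s/3 + 13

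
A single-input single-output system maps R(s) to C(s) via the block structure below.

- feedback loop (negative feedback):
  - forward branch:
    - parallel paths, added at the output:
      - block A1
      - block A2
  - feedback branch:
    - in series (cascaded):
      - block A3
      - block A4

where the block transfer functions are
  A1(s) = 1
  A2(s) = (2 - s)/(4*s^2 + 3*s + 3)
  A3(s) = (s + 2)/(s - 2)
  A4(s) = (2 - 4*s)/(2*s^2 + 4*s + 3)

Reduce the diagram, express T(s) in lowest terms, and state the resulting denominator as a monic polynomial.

(1) add A1, A2 (parallel); result (4*s^2 + 2*s + 5)/(4*s^2 + 3*s + 3)
(2) cascade A3, A4; result (-4*s^2 - 6*s + 4)/(2*s^3 - 5*s - 6)
(3) apply the feedback formula to (A1+A2), (A3*A4); result (8*s^5 + 4*s^4 - 10*s^3 - 34*s^2 - 37*s - 30)/(8*s^5 - 10*s^4 - 46*s^3 - 55*s^2 - 55*s + 2)
No further cancellation is possible in the step-3 result, so that is T(s). Its denominator becomes monic after dividing by the leading coefficient 8.

Answer: s^5 - 5*s^4/4 - 23*s^3/4 - 55*s^2/8 - 55*s/8 + 1/4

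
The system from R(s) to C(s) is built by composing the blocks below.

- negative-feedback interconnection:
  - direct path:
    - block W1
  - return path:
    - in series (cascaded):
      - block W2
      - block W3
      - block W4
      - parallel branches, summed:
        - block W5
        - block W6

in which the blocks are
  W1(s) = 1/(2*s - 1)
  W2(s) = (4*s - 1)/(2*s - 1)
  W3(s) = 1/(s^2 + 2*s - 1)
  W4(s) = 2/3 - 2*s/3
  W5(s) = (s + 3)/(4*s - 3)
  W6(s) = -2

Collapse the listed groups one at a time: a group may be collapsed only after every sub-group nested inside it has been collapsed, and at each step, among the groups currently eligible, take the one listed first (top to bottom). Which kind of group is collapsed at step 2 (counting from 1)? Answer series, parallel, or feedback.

(1) parallel reduction of W5, W6
(2) multiply W2, W3, W4, (W5+W6) (series)
(3) apply the feedback formula to W1, (W2*W3*W4*(W5+W6))
At step 2 the group reduced is series.

Final answer: series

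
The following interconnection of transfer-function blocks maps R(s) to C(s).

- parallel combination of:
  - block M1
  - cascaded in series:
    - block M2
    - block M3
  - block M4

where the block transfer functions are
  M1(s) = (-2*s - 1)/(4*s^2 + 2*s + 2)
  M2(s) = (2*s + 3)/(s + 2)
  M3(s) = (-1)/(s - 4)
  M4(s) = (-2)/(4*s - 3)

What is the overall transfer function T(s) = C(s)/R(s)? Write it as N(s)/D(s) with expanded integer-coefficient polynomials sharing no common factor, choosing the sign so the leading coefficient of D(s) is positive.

Answer: (-48*s^4 - 10*s^3 + 139*s^2 + 24*s + 26)/(16*s^5 - 36*s^4 - 118*s^3 + 22*s^2 - 4*s + 48)

Working:
Step 1: cascade M2, M3 -> (-2*s - 3)/(s^2 - 2*s - 8)
Step 2: reduce the parallel group M1, (M2*M3), M4, which is the overall transfer function T(s) = C(s)/R(s) in lowest terms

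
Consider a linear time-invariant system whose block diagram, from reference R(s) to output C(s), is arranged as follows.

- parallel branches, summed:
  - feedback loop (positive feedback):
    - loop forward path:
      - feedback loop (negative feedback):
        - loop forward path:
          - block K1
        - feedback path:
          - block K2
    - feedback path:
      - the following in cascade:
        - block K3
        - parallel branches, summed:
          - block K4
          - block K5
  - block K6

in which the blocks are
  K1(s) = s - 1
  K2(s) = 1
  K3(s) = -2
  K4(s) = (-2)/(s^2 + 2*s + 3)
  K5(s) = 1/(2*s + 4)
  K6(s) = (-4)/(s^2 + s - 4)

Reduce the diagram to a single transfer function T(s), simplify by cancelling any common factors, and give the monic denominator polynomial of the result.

The answer is s^6 + 6*s^5 + 5*s^4 - 13*s^3 - 8*s^2 - 7*s - 20.

Reasoning:
Step 1 - apply the feedback formula to K1, K2; result (s - 1)/s
Step 2 - add K4, K5 (parallel); result (s^2 - 2*s - 5)/(2*s^3 + 8*s^2 + 14*s + 12)
Step 3 - series reduction of K3, (K4+K5); result (-s^2 + 2*s + 5)/(s^3 + 4*s^2 + 7*s + 6)
Step 4 - feedback reduction of [K1/(1+K1*K2)], (K3*(K4+K5)); result (s^4 + 3*s^3 + 3*s^2 - s - 6)/(s^4 + 5*s^3 + 4*s^2 + 3*s + 5)
Step 5 - reduce the parallel group [[K1/(1+K1*K2)]/(1-[K1/(1+K1*K2)]*(K3*(K4+K5)))], K6; result (s^6 + 4*s^5 - 2*s^4 - 30*s^3 - 35*s^2 - 14*s + 4)/(s^6 + 6*s^5 + 5*s^4 - 13*s^3 - 8*s^2 - 7*s - 20)
The result of step 5 is T(s) in lowest terms. Its denominator already has leading coefficient 1, so it is monic as it stands.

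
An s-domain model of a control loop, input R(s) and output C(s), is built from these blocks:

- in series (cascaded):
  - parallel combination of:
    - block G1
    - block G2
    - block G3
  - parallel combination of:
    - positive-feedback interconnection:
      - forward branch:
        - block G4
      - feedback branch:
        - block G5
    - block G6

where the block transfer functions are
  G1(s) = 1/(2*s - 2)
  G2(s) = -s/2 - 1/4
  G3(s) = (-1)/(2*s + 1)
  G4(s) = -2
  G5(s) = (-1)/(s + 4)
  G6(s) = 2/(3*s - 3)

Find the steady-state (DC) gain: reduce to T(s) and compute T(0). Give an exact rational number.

Step 1 - sum the parallel branches G1, G2, G3 = (-4*s^3 + 3*s + 7)/(8*s^2 - 4*s - 4)
Step 2 - close the feedback loop around G4, G5 = (-2*s - 8)/(s + 2)
Step 3 - add [G4/(1-G4*G5)], G6 (parallel) = (-6*s^2 - 16*s + 28)/(3*s^2 + 3*s - 6)
Step 4 - cascade (G1+G2+G3), ([G4/(1-G4*G5)]+G6) = (12*s^5 + 32*s^4 - 65*s^3 - 45*s^2 - 14*s + 98)/(12*s^4 + 6*s^3 - 36*s^2 + 6*s + 12)
Evaluating the step-4 result (the overall T(s)) at s = 0 gives T(0) = 98/12 = 49/6.

Answer: 49/6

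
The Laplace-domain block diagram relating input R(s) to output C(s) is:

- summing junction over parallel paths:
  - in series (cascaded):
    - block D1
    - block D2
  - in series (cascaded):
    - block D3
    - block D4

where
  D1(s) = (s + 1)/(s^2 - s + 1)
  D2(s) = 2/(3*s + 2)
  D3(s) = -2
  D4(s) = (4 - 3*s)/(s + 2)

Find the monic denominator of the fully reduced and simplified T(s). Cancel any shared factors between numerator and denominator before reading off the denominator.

Step 1: multiply D1, D2 (series) gives (2*s + 2)/(3*s^3 - s^2 + s + 2)
Step 2: combine D3, D4 in series gives (6*s - 8)/(s + 2)
Step 3: sum the parallel branches (D1*D2), (D3*D4) gives (18*s^4 - 30*s^3 + 16*s^2 + 10*s - 12)/(3*s^4 + 5*s^3 - s^2 + 4*s + 4)
That last expression is T(s), already simplified. Scaling its denominator by 1/3 (the reciprocal of the leading coefficient) yields the monic denominator.

Answer: s^4 + 5*s^3/3 - s^2/3 + 4*s/3 + 4/3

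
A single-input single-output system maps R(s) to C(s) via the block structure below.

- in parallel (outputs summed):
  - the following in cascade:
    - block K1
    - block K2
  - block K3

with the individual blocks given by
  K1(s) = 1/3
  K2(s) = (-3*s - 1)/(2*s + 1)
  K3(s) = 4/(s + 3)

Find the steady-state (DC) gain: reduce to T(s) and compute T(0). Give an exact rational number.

1. combine K1, K2 in series, giving (-3*s - 1)/(6*s + 3)
2. sum the parallel branches (K1*K2), K3, giving (-3*s^2 + 14*s + 9)/(6*s^2 + 21*s + 9)
Step 2 gives the overall T(s). Then T(0) = 9/9 = 1.

Hence the answer: 1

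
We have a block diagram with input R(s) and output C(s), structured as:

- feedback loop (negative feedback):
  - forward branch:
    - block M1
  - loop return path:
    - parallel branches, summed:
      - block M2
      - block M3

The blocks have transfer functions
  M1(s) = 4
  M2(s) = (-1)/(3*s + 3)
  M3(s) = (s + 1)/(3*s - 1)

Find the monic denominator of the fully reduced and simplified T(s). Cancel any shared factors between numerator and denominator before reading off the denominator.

First reduce the diagram to T(s).

(1) sum the parallel branches M2, M3: (3*s^2 + 3*s + 4)/(9*s^2 + 6*s - 3)
(2) collapse the loop (M1 forward, (M2+M3) return): (36*s^2 + 24*s - 12)/(21*s^2 + 18*s + 13)
The result of step 2 is T(s) in lowest terms. Its denominator has leading coefficient 21; dividing the denominator through by 21 makes it monic.

Answer: s^2 + 6*s/7 + 13/21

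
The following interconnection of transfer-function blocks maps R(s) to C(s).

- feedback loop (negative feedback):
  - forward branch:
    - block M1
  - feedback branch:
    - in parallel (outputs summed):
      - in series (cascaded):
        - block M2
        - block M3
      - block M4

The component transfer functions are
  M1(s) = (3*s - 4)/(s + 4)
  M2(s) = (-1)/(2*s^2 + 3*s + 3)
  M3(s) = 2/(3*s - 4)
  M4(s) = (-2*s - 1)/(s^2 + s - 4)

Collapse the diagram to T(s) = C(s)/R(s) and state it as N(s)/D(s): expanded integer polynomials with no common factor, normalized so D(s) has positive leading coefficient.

Step 1. cascade M2, M3, giving (-2)/(6*s^3 + s^2 - 3*s - 12)
Step 2. combine (M2*M3), M4 in parallel, giving (-12*s^4 - 8*s^3 + 3*s^2 + 25*s + 20)/(6*s^5 + 7*s^4 - 26*s^3 - 19*s^2 + 48)
Step 3. close the feedback loop around M1, ((M2*M3)+M4) - this is the overall T(s), already in the required normalized form

Hence the answer: (6*s^5 + 7*s^4 - 26*s^3 - 19*s^2 + 48)/(2*s^5 + s^4 + 10*s^3 - 14*s^2 - 23*s - 28)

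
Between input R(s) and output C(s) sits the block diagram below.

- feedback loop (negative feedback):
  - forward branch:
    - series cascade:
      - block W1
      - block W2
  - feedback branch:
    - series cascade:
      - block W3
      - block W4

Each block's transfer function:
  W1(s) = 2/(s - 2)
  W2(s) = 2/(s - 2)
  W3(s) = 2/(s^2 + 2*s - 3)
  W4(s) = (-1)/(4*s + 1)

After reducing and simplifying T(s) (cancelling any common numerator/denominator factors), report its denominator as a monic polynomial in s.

Step 1. series reduction of W1, W2 gives 4/(s^2 - 4*s + 4)
Step 2. combine W3, W4 in series gives (-2)/(4*s^3 + 9*s^2 - 10*s - 3)
Step 3. reduce the feedback loop with forward (W1*W2) and return (W3*W4) gives (16*s^3 + 36*s^2 - 40*s - 12)/(4*s^5 - 7*s^4 - 30*s^3 + 73*s^2 - 28*s - 20)
The result of step 3 is T(s) in lowest terms. Its denominator has leading coefficient 4; dividing the denominator through by 4 makes it monic.

Therefore the answer is s^5 - 7*s^4/4 - 15*s^3/2 + 73*s^2/4 - 7*s - 5.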